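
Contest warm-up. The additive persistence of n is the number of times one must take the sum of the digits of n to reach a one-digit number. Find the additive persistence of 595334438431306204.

595334438431306204 → 67 → 13 → 4 (3 steps)

3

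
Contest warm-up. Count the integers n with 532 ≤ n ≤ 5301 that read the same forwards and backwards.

90

The integers in [532, 5301] that read the same forwards and backwards: 535, 545, 555, 565, 575, 585, …, 5115, 5225.
90 qualify.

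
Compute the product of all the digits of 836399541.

8×3×6×3×9×9×5×4×1 = 699840

699840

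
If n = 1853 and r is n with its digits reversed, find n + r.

Reverse of 1853 is 3581.
1853 + 3581 = 5434

5434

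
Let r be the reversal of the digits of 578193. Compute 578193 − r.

Reverse of 578193 is 391875.
578193 − 391875 = 186318

186318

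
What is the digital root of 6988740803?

6+9+8+8+7+4+0+8+0+3 = 53
5+3 = 8

8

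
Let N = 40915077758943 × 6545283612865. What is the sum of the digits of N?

132

40915077758943 × 6545283612865 = 267800787974706846603601695
Sum of its 27 digits: 132.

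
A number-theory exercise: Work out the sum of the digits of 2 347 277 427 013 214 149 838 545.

2+3+4+7+2+7+7+4+2+7+0+1+3+2+1+4+1+4+9+8+3+8+5+4+5 = 103

103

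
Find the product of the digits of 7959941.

7×9×5×9×9×4×1 = 102060

102060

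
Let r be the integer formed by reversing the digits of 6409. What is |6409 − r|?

2637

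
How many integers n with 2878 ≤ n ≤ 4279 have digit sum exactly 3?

The integers in [2878, 4279] that have digit sum exactly 3: 3000.
1 qualifies.

1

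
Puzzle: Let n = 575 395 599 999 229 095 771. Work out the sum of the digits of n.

5+7+5+3+9+5+5+9+9+9+9+9+2+2+9+0+9+5+7+7+1 = 126

126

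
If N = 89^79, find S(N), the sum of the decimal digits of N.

89^79 = 10041775896567867051150191826072148600847946887931310379010988412731970141804844252682280796243428431264519744965187858297632233411857019727487141621532009
Sum of its 155 digits: 674.

674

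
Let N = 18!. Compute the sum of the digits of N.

54

18! = 6402373705728000
Sum of its 16 digits: 54.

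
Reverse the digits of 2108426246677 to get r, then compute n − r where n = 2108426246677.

Reverse of 2108426246677 is 7766426248012.
2108426246677 − 7766426248012 = -5658000001335

-5658000001335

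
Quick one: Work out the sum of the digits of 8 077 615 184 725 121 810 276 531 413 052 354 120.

8+0+7+7+6+1+5+1+8+4+7+2+5+1+2+1+8+1+0+2+7+6+5+3+1+4+1+3+0+5+2+3+5+4+1+2+0 = 128

128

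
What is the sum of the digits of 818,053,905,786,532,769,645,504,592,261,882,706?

172

8+1+8+0+5+3+9+0+5+7+8+6+5+3+2+7+6+9+6+4+5+5+0+4+5+9+2+2+6+1+8+8+2+7+0+6 = 172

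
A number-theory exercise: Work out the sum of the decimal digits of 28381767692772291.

2+8+3+8+1+7+6+7+6+9+2+7+7+2+2+9+1 = 87

87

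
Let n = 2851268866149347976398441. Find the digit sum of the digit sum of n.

5

First digit sum: 131.
1+3+1 = 5.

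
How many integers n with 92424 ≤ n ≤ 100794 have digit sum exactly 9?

The integers in [92424, 100794] that have digit sum exactly 9: 100008, 100017, 100026, 100035, 100044, 100053, …, 100701, 100710.
44 qualify.

44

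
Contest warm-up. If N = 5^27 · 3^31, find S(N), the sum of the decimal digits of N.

5^27 · 3^31 = 4602025421589218080043792724609375
Sum of its 34 digits: 135.

135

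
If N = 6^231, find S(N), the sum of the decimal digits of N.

810

6^231 = 566159551582825161743621404474404760031142448407527580407064693864409775046008707686153584777361889405985989370510938768427806052676828062427197896352669811974404740004068150214656
Sum of its 180 digits: 810.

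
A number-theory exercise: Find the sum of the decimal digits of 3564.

18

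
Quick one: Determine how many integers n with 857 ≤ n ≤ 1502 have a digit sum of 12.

The integers in [857, 1502] that have a digit sum of 12: 903, 912, 921, 930, 1029, 1038, …, 1461, 1470.
48 qualify.

48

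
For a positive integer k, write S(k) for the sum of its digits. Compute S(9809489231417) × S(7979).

2080

S(9809489231417) = 9+8+0+9+4+8+9+2+3+1+4+1+7 = 65.
S(7979) = 7+9+7+9 = 32.
65 · 32 = 2080.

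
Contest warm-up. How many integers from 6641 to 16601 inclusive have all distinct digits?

The integers in [6641, 16601] that have all distinct digits: 6701, 6702, 6703, 6704, 6705, 6708, …, 16597, 16598.
3570 qualify.

3570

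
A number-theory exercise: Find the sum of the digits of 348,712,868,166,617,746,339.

3+4+8+7+1+2+8+6+8+1+6+6+6+1+7+7+4+6+3+3+9 = 106

106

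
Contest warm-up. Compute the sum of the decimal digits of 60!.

288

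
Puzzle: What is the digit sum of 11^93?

431

11^93 = 7071633096370052987228539828633738974356170631457211738505541698256245203345476712315048679844731
Sum of its 97 digits: 431.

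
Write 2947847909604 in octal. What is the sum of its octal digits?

45

2947847909604 in base 8 is 52713133270344.
Digit sum: 5+2+7+1+3+1+3+3+2+7+0+3+4+4 = 45.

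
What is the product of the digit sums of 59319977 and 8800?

S(59319977) = 5+9+3+1+9+9+7+7 = 50.
S(8800) = 8+8+0+0 = 16.
50 · 16 = 800.

800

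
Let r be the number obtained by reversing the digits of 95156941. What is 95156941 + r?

Reverse of 95156941 is 14965159.
95156941 + 14965159 = 110122100

110122100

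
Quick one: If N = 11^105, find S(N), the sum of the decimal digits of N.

458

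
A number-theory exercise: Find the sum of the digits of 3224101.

3+2+2+4+1+0+1 = 13

13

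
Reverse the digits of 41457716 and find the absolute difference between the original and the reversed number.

20317698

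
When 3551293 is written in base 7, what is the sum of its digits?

3551293 in base 7 is 42120424.
Digit sum: 4+2+1+2+0+4+2+4 = 19.

19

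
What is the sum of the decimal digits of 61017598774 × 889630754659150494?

61017598774 × 889630754659150494 = 54283132444802875970575894356
Sum of its 29 digits: 138.

138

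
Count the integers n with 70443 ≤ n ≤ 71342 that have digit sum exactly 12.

15

The integers in [70443, 71342] that have digit sum exactly 12: 70500, 71004, 71013, 71022, 71031, 71040, …, 71301, 71310.
15 qualify.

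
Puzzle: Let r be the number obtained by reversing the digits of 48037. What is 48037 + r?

Reverse of 48037 is 73084.
48037 + 73084 = 121121

121121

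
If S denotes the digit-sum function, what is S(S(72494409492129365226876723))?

6

First digit sum: 123.
1+2+3 = 6.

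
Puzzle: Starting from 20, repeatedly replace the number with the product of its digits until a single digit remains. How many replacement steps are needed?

1

20 → 0 (1 step)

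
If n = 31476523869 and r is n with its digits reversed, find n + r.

Reverse of 31476523869 is 96832567413.
31476523869 + 96832567413 = 128309091282

128309091282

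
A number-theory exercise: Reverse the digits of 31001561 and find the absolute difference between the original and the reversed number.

Reverse of 31001561 is 16510013.
|31001561 − 16510013| = 14491548

14491548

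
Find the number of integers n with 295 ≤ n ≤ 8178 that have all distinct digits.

4140

The integers in [295, 8178] that have all distinct digits: 295, 296, 297, 298, 301, 302, …, 8175, 8176.
4140 qualify.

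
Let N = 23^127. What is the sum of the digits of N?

815

23^127 = 86983158636085217185923837306645477455071529111502674097386887804152656457346827340101822692094472488200702292246599487849077813355045519768091587788009736772856096134951847
Sum of its 173 digits: 815.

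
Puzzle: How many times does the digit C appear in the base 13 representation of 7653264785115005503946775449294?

2

7653264785115005503946775449294 in base 13 is 6557777C40449A8C83A6B3436324.
The digit C appears 2 times.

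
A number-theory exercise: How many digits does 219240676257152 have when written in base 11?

14

219240676257152 in base 11 is 639474A3177740, which has 14 digits.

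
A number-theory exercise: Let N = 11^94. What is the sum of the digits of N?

466

11^94 = 77787964060070582859513938114971128717917876946029329123560958680818697236800243835465535478292041
Sum of its 98 digits: 466.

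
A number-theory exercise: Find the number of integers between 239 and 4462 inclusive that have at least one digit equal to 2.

The integers in [239, 4462] that have at least one digit equal to 2: 239, 240, 241, 242, 243, 244, …, 4452, 4462.
1909 qualify.

1909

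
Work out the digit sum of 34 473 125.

29

3+4+4+7+3+1+2+5 = 29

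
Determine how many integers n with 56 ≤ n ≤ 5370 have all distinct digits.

The integers in [56, 5370] that have all distinct digits: 56, 57, 58, 59, 60, 61, …, 5369, 5370.
2908 qualify.

2908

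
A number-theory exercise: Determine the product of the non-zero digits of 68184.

6×8×1×8×4 = 1536

1536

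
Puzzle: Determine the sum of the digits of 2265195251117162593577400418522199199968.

179

2+2+6+5+1+9+5+2+5+1+1+1+7+1+6+2+5+9+3+5+7+7+4+0+0+4+1+8+5+2+2+1+9+9+1+9+9+9+6+8 = 179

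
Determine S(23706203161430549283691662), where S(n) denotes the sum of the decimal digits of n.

99

2+3+7+0+6+2+0+3+1+6+1+4+3+0+5+4+9+2+8+3+6+9+1+6+6+2 = 99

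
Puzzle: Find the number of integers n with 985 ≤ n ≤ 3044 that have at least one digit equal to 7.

The integers in [985, 3044] that have at least one digit equal to 7: 987, 997, 1007, 1017, 1027, 1037, …, 3027, 3037.
548 qualify.

548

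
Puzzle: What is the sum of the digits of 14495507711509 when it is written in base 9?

14495507711509 in base 9 is 56282385082624.
Digit sum: 5+6+2+8+2+3+8+5+0+8+2+6+2+4 = 61.

61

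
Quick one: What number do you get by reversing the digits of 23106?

Reversing 23106 gives 60132.

60132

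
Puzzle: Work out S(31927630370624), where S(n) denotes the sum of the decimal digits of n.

3+1+9+2+7+6+3+0+3+7+0+6+2+4 = 53

53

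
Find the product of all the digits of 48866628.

884736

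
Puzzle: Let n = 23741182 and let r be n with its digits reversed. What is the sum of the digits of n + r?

Reversal of 23741182 is 28114732; 23741182 + 28114732 = 51855914.
Digit sum of 51855914: 5+1+8+5+5+9+1+4 = 38.

38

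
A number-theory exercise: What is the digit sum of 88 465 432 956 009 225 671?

8+8+4+6+5+4+3+2+9+5+6+0+0+9+2+2+5+6+7+1 = 92

92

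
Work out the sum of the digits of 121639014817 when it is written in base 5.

41

121639014817 in base 5 is 3443104041433232.
Digit sum: 3+4+4+3+1+0+4+0+4+1+4+3+3+2+3+2 = 41.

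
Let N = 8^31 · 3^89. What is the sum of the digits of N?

8^31 · 3^89 = 28812521499626321382131183210397730263264041942962398087070341226561536
Sum of its 71 digits: 279.

279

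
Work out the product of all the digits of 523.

30

5×2×3 = 30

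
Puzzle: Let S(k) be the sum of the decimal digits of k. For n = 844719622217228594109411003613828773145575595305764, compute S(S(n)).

First digit sum: 218.
2+1+8 = 11.

11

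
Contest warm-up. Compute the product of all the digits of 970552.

9×7×0×5×5×2 = 0

0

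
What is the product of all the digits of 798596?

136080

7×9×8×5×9×6 = 136080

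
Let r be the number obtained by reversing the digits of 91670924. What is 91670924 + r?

134578543

Reverse of 91670924 is 42907619.
91670924 + 42907619 = 134578543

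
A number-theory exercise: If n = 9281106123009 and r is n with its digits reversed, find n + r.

Reverse of 9281106123009 is 9003216011829.
9281106123009 + 9003216011829 = 18284322134838

18284322134838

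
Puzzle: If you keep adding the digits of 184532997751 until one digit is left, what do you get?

1+8+4+5+3+2+9+9+7+7+5+1 = 61
6+1 = 7

7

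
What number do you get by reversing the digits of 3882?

Reversing 3882 gives 2883.

2883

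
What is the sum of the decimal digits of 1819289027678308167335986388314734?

168

1+8+1+9+2+8+9+0+2+7+6+7+8+3+0+8+1+6+7+3+3+5+9+8+6+3+8+8+3+1+4+7+3+4 = 168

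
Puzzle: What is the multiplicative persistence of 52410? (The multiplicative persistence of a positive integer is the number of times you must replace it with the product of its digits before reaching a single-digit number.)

1

52410 → 0 (1 step)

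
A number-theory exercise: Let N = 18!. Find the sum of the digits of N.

18! = 6402373705728000
Sum of its 16 digits: 54.

54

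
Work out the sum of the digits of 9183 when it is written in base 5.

15

9183 in base 5 is 243213.
Digit sum: 2+4+3+2+1+3 = 15.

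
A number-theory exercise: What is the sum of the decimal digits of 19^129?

730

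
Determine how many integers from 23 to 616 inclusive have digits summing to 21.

The integers in [23, 616] that have digits summing to 21: 399, 489, 498, 579, 588, 597.
6 qualify.

6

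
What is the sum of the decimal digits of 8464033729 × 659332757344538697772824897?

186

8464033729 × 659332757344538697772824897 = 5580614696798748011894927107818950913
Sum of its 37 digits: 186.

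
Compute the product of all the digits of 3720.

0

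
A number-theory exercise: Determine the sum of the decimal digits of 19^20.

19^20 = 37589973457545958193355601
Sum of its 26 digits: 136.

136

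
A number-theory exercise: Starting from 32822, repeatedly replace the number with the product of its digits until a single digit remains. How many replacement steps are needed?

3

32822 → 192 → 18 → 8 (3 steps)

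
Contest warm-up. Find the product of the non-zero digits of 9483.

864

9×4×8×3 = 864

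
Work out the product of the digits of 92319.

9×2×3×1×9 = 486

486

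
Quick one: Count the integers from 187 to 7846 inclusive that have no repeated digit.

4036

The integers in [187, 7846] that have no repeated digit: 187, 189, 190, 192, 193, 194, …, 7845, 7846.
4036 qualify.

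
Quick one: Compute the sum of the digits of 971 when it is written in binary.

971 in base 2 is 1111001011.
Digit sum: 1+1+1+1+0+0+1+0+1+1 = 7.

7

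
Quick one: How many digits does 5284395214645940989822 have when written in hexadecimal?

5284395214645940989822 in base 16 is 11E77B729CB71682F7E, which has 19 digits.

19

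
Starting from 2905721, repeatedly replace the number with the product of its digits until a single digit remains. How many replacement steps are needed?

2905721 → 0 (1 step)

1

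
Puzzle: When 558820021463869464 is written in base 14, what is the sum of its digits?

104

558820021463869464 in base 14 is 3840B0D4D128C1CC.
Digit sum: 3+8+4+0+11+0+13+4+13+1+2+8+12+1+12+12 = 104.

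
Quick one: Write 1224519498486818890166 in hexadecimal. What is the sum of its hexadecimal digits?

101

1224519498486818890166 in base 16 is 42619F2C17665161B6.
Digit sum: 4+2+6+1+9+15+2+12+1+7+6+6+5+1+6+1+11+6 = 101.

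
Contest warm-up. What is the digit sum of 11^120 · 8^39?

755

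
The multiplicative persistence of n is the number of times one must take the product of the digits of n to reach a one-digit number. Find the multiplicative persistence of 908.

908 → 0 (1 step)

1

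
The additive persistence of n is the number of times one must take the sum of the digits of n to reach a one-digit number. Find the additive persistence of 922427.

2

922427 → 26 → 8 (2 steps)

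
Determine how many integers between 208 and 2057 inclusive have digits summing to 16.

135

The integers in [208, 2057] that have digits summing to 16: 259, 268, 277, 286, 295, 349, …, 1951, 1960.
135 qualify.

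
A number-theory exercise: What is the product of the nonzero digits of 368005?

3×6×8×5 = 720

720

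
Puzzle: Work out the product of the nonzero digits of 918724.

9×1×8×7×2×4 = 4032

4032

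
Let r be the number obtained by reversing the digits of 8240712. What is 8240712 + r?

Reverse of 8240712 is 2170428.
8240712 + 2170428 = 10411140

10411140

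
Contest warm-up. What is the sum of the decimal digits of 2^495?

665

2^495 = 102293456496754433437912178025862473506770063938845774671352855253004181137646079840102190385184504910965208878986252219038039267058918532916516487168
Sum of its 150 digits: 665.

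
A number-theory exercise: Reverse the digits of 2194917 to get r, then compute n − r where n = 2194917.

Reverse of 2194917 is 7194912.
2194917 − 7194912 = -4999995

-4999995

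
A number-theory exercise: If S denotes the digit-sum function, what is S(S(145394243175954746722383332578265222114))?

First digit sum: 161.
1+6+1 = 8.

8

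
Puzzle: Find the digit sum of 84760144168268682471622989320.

8+4+7+6+0+1+4+4+1+6+8+2+6+8+6+8+2+4+7+1+6+2+2+9+8+9+3+2+0 = 134

134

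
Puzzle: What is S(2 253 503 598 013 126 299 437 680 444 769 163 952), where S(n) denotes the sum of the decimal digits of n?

2+2+5+3+5+0+3+5+9+8+0+1+3+1+2+6+2+9+9+4+3+7+6+8+0+4+4+4+7+6+9+1+6+3+9+5+2 = 163

163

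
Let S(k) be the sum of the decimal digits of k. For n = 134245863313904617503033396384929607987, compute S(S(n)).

First digit sum: 174.
1+7+4 = 12.

12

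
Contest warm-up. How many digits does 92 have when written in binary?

92 in base 2 is 1011100, which has 7 digits.

7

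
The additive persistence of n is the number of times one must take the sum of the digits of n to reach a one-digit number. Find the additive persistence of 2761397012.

3

2761397012 → 38 → 11 → 2 (3 steps)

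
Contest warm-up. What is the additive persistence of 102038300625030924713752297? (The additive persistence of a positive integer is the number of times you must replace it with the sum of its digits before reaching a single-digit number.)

3

102038300625030924713752297 → 91 → 10 → 1 (3 steps)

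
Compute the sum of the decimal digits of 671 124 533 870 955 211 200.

6+7+1+1+2+4+5+3+3+8+7+0+9+5+5+2+1+1+2+0+0 = 72

72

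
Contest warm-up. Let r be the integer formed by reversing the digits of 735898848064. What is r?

Reversing 735898848064 gives 460848898537.

460848898537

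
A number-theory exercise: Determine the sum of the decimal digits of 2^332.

472

2^332 = 8749002899132047697490008908470485461412677723572849745703082425639811996797503692894052708092215296
Sum of its 100 digits: 472.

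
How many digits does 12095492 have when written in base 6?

10

12095492 in base 6 is 1111125352, which has 10 digits.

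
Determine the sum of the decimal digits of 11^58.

277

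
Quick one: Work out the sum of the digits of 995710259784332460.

9+9+5+7+1+0+2+5+9+7+8+4+3+3+2+4+6+0 = 84

84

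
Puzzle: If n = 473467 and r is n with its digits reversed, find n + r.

Reverse of 473467 is 764374.
473467 + 764374 = 1237841

1237841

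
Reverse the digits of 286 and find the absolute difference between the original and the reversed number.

396

Reverse of 286 is 682.
|286 − 682| = 396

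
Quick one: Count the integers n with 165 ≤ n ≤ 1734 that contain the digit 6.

The integers in [165, 1734] that contain the digit 6: 165, 166, 167, 168, 169, 176, …, 1716, 1726.
458 qualify.

458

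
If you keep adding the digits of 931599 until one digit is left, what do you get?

9+3+1+5+9+9 = 36
3+6 = 9

9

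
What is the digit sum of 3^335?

693

3^335 = 6848892208188538287483832805385295026551067207348700786053090333322124682953755796517397310844406703021418164138549568090016503923723098786081915834717151161707
Sum of its 160 digits: 693.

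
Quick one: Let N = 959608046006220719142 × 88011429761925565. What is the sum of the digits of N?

959608046006220719142 × 88011429761925565 = 84456476140055131012930788864974665230
Sum of its 38 digits: 162.

162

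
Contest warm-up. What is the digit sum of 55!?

55! = 12696403353658275925965100847566516959580321051449436762275840000000000000
Sum of its 74 digits: 279.

279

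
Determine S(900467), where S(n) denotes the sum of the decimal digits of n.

9+0+0+4+6+7 = 26

26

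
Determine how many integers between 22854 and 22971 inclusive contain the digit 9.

86

The integers in [22854, 22971] that contain the digit 9: 22859, 22869, 22879, 22889, 22890, 22891, …, 22970, 22971.
86 qualify.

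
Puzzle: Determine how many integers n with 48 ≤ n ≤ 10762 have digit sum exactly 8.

The integers in [48, 10762] that have digit sum exactly 8: 53, 62, 71, 80, 107, 116, …, 10610, 10700.
196 qualify.

196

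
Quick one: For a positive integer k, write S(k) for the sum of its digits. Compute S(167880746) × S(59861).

S(167880746) = 1+6+7+8+8+0+7+4+6 = 47.
S(59861) = 5+9+8+6+1 = 29.
47 · 29 = 1363.

1363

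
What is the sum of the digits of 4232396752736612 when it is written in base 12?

4232396752736612 in base 12 is 336836A19000258.
Digit sum: 3+3+6+8+3+6+10+1+9+0+0+0+2+5+8 = 64.

64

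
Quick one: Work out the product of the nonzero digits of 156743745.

352800

1×5×6×7×4×3×7×4×5 = 352800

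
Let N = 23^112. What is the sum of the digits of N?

670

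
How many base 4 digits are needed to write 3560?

3560 in base 4 is 313220, which has 6 digits.

6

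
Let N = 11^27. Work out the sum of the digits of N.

11^27 = 13109994191499930367061460371
Sum of its 29 digits: 125.

125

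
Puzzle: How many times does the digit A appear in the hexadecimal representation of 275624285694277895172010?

275624285694277895172010 in base 16 is 3A5D9F59FEE4C5EDAFAA.
The digit A appears 4 times.

4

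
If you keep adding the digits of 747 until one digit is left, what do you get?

9

7+4+7 = 18
1+8 = 9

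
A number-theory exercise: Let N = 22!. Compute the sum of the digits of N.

22! = 1124000727777607680000
Sum of its 22 digits: 72.

72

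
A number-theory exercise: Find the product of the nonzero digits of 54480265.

38400

5×4×4×8×2×6×5 = 38400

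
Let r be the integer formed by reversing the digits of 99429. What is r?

Reversing 99429 gives 92499.

92499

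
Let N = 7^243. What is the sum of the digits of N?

7^243 = 22846712859873746480447821666592346426694132333435558998983412854961114186622574870902442510049863025667206258127311451949520409822391138243055993672121915936570990365106665813437806284123385754752042992343
Sum of its 206 digits: 910.

910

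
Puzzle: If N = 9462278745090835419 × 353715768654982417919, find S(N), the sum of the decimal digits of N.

9462278745090835419 × 353715768654982417919 = 3346957199547507291476343226024305473061
Sum of its 40 digits: 168.

168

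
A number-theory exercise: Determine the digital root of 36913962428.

8

3+6+9+1+3+9+6+2+4+2+8 = 53
5+3 = 8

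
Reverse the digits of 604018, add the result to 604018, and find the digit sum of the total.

20

Reversal of 604018 is 810406; 604018 + 810406 = 1414424.
Digit sum of 1414424: 1+4+1+4+4+2+4 = 20.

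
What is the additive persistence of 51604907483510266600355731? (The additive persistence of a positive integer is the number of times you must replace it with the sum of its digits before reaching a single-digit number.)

51604907483510266600355731 → 97 → 16 → 7 (3 steps)

3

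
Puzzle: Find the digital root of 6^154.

The digital root of n equals n mod 9 (or 9 when 9 | n), so we need 6^154 mod 9.
6^154 ≡ 0 (mod 9), so the digital root is 9.

9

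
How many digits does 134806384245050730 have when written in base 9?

18

134806384245050730 in base 9 is 806663713687183100, which has 18 digits.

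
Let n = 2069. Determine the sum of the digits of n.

17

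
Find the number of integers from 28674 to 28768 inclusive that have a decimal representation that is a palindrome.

1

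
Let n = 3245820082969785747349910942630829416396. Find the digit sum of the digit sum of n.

14

First digit sum: 194.
1+9+4 = 14.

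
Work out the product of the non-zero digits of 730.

21

7×3 = 21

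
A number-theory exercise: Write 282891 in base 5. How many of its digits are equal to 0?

282891 in base 5 is 33023031.
The digit 0 appears 2 times.

2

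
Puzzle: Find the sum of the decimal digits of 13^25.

13^25 = 7056410014866816666030739693
Sum of its 28 digits: 121.

121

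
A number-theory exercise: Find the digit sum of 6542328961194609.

75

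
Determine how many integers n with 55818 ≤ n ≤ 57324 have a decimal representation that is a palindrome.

15

The integers in [55818, 57324] that have a decimal representation that is a palindrome: 55855, 55955, 56065, 56165, 56265, 56365, …, 57175, 57275.
15 qualify.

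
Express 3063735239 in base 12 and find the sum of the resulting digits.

48

3063735239 in base 12 is 716056B1B.
Digit sum: 7+1+6+0+5+6+11+1+11 = 48.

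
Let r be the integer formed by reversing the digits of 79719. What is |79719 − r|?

12078

Reverse of 79719 is 91797.
|79719 − 91797| = 12078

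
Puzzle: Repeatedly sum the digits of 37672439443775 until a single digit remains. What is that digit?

8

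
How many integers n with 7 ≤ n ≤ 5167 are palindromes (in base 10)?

The integers in [7, 5167] that are palindromes (in base 10): 7, 8, 9, 11, 22, 33, …, 5005, 5115.
144 qualify.

144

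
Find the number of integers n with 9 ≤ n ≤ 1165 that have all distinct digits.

The integers in [9, 1165] that have all distinct digits: 9, 10, 12, 13, 14, 15, …, 1097, 1098.
786 qualify.

786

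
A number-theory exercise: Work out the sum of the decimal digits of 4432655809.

46

4+4+3+2+6+5+5+8+0+9 = 46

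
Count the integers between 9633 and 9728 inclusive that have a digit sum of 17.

2

The integers in [9633, 9728] that have a digit sum of 17: 9701, 9710.
2 qualify.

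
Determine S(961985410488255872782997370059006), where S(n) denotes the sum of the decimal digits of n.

164

9+6+1+9+8+5+4+1+0+4+8+8+2+5+5+8+7+2+7+8+2+9+9+7+3+7+0+0+5+9+0+0+6 = 164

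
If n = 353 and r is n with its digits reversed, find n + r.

706

Reverse of 353 is 353.
353 + 353 = 706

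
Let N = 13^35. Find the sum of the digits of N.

13^35 = 972786042517719014174576083150881262357
Sum of its 39 digits: 169.

169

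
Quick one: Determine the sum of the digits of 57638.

5+7+6+3+8 = 29

29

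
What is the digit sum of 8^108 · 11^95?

8^108 · 11^95 = 29243118569806670595389943115720985638062846694635841196537144886299922118366616128146822447393120138561171908425076515691090811274783847253953723622514015824212034961062520367315770902689576124416
Sum of its 197 digits: 860.

860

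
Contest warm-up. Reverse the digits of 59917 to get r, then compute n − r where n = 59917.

Reverse of 59917 is 71995.
59917 − 71995 = -12078

-12078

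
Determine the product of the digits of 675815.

8400

6×7×5×8×1×5 = 8400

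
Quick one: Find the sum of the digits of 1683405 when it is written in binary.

14

1683405 in base 2 is 110011010111111001101.
Digit sum: 1+1+0+0+1+1+0+1+0+1+1+1+1+1+1+0+0+1+1+0+1 = 14.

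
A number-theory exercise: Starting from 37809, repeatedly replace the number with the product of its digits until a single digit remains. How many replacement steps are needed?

1

37809 → 0 (1 step)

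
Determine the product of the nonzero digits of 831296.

8×3×1×2×9×6 = 2592

2592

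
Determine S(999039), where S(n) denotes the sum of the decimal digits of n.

9+9+9+0+3+9 = 39

39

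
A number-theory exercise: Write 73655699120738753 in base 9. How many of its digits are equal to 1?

2

73655699120738753 in base 9 is 436660161746702545.
The digit 1 appears 2 times.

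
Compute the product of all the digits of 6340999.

6×3×4×0×9×9×9 = 0

0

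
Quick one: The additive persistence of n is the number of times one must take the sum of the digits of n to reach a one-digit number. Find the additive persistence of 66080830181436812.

66080830181436812 → 65 → 11 → 2 (3 steps)

3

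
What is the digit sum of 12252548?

29

1+2+2+5+2+5+4+8 = 29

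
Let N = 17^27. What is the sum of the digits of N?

17^27 = 1667711322168688287513535727415473
Sum of its 34 digits: 152.

152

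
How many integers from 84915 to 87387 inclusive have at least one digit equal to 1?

The integers in [84915, 87387] that have at least one digit equal to 1: 84915, 84916, 84917, 84918, 84919, 84921, …, 87371, 87381.
711 qualify.

711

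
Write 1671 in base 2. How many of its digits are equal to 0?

5

1671 in base 2 is 11010000111.
The digit 0 appears 5 times.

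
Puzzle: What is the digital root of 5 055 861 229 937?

5+0+5+5+8+6+1+2+2+9+9+3+7 = 62
6+2 = 8

8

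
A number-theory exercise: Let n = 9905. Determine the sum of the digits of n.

9+9+0+5 = 23

23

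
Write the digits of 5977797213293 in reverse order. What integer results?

3923127977795

Reversing 5977797213293 gives 3923127977795.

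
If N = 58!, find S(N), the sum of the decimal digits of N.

288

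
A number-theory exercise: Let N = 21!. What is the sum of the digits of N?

63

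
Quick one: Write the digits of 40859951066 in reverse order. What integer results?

Reversing 40859951066 gives 66015995804.

66015995804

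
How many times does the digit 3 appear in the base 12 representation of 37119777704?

1

37119777704 in base 12 is 723B408A08.
The digit 3 appears 1 time.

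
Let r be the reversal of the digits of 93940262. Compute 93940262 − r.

67735323

Reverse of 93940262 is 26204939.
93940262 − 26204939 = 67735323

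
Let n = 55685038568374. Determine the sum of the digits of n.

5+5+6+8+5+0+3+8+5+6+8+3+7+4 = 73

73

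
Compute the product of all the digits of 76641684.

193536

7×6×6×4×1×6×8×4 = 193536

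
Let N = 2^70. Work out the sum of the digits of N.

2^70 = 1180591620717411303424
Sum of its 22 digits: 70.

70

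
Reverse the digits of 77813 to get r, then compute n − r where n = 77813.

45936

Reverse of 77813 is 31877.
77813 − 31877 = 45936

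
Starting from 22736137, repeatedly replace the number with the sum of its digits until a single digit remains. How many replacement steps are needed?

22736137 → 31 → 4 (2 steps)

2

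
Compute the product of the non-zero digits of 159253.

1350

1×5×9×2×5×3 = 1350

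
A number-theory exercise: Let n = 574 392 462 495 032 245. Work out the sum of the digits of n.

5+7+4+3+9+2+4+6+2+4+9+5+0+3+2+2+4+5 = 76

76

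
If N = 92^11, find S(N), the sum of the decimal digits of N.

92^11 = 3996373778857415671808
Sum of its 22 digits: 122.

122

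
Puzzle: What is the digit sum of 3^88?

3^88 = 969773729787523602876821942164080815560161
Sum of its 42 digits: 198.

198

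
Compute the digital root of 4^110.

The digital root of n equals n mod 9 (or 9 when 9 | n), so we need 4^110 mod 9.
4^110 ≡ 7 (mod 9), so the digital root is 7.

7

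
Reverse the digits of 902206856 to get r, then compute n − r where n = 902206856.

Reverse of 902206856 is 658602209.
902206856 − 658602209 = 243604647

243604647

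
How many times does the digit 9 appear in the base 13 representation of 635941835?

2

635941835 in base 13 is A19A1259.
The digit 9 appears 2 times.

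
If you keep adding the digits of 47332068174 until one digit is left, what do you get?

9

4+7+3+3+2+0+6+8+1+7+4 = 45
4+5 = 9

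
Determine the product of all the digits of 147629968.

1306368

1×4×7×6×2×9×9×6×8 = 1306368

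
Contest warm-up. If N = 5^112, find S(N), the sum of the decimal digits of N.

409

5^112 = 1925929944387235853055977942584927318538101648215388195239938795566558837890625
Sum of its 79 digits: 409.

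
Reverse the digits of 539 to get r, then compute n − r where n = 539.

-396

Reverse of 539 is 935.
539 − 935 = -396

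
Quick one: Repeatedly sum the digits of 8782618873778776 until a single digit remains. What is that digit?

1

8+7+8+2+6+1+8+8+7+3+7+7+8+7+7+6 = 100
1+0+0 = 1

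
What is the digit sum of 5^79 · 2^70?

26

5^79 · 2^70 = 19531250000000000000000000000000000000000000000000000000000000000000000000000
Sum of its 77 digits: 26.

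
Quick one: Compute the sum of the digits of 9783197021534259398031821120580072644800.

157

9+7+8+3+1+9+7+0+2+1+5+3+4+2+5+9+3+9+8+0+3+1+8+2+1+1+2+0+5+8+0+0+7+2+6+4+4+8+0+0 = 157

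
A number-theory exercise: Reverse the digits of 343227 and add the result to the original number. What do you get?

Reverse of 343227 is 722343.
343227 + 722343 = 1065570

1065570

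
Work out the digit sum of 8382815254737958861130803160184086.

149

8+3+8+2+8+1+5+2+5+4+7+3+7+9+5+8+8+6+1+1+3+0+8+0+3+1+6+0+1+8+4+0+8+6 = 149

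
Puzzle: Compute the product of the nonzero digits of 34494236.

3×4×4×9×4×2×3×6 = 62208

62208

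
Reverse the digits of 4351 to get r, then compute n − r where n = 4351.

Reverse of 4351 is 1534.
4351 − 1534 = 2817

2817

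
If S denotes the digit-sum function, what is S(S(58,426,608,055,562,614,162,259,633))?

First digit sum: 110.
1+1+0 = 2.

2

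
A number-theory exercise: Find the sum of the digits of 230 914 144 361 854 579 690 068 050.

110

2+3+0+9+1+4+1+4+4+3+6+1+8+5+4+5+7+9+6+9+0+0+6+8+0+5+0 = 110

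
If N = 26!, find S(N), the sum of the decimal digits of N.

81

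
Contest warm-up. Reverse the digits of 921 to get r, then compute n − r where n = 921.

Reverse of 921 is 129.
921 − 129 = 792

792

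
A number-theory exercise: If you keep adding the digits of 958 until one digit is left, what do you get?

9+5+8 = 22
2+2 = 4

4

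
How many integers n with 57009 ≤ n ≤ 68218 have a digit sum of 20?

614

The integers in [57009, 68218] that have a digit sum of 20: 57017, 57026, 57035, 57044, 57053, 57062, …, 68204, 68213.
614 qualify.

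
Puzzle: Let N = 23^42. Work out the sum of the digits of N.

253

23^42 = 1558005952997140033806173725098810522409738596181909282129
Sum of its 58 digits: 253.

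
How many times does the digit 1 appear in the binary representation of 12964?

6

12964 in base 2 is 11001010100100.
The digit 1 appears 6 times.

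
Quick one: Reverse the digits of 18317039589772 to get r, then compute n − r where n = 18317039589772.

Reverse of 18317039589772 is 27798593071381.
18317039589772 − 27798593071381 = -9481553481609

-9481553481609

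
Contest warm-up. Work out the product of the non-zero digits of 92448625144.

9×2×4×4×8×6×2×5×1×4×4 = 2211840

2211840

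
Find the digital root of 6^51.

9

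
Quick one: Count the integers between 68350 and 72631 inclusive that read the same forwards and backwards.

44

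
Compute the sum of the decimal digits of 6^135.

6^135 = 1123100968590805486067490785139871311149300510808491947285143687519677653346191462727898443913171541426176
Sum of its 106 digits: 468.

468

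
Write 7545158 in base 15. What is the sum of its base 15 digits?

40

7545158 in base 15 is 9E0908.
Digit sum: 9+14+0+9+0+8 = 40.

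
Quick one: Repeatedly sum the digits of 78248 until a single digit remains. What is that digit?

7+8+2+4+8 = 29
2+9 = 11
1+1 = 2

2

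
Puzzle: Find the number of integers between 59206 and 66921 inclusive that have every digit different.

2265

The integers in [59206, 66921] that have every digit different: 59206, 59207, 59208, 59210, 59213, 59214, …, 65984, 65987.
2265 qualify.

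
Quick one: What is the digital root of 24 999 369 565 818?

3

2+4+9+9+9+3+6+9+5+6+5+8+1+8 = 84
8+4 = 12
1+2 = 3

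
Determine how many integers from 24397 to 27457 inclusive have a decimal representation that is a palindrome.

30

The integers in [24397, 27457] that have a decimal representation that is a palindrome: 24442, 24542, 24642, 24742, 24842, 24942, …, 27272, 27372.
30 qualify.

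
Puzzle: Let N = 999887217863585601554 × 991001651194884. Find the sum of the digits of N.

999887217863585601554 × 991001651194884 = 990889883911472044485969182027249736
Sum of its 36 digits: 186.

186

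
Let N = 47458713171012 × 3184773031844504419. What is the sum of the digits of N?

114

47458713171012 × 3184773031844504419 = 151145229833082601570345136702028
Sum of its 33 digits: 114.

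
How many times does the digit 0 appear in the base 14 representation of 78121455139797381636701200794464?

1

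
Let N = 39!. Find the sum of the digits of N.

39! = 20397882081197443358640281739902897356800000000
Sum of its 47 digits: 189.

189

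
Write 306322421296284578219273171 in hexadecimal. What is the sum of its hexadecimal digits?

206

306322421296284578219273171 in base 16 is FD624BBB86999FCBE3ABD3.
Digit sum: 15+13+6+2+4+11+11+11+8+6+9+9+9+15+12+11+14+3+10+11+13+3 = 206.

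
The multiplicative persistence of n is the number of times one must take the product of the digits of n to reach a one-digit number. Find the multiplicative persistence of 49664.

49664 → 5184 → 160 → 0 (3 steps)

3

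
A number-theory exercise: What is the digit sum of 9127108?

28

9+1+2+7+1+0+8 = 28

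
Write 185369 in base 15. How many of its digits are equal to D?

185369 in base 15 is 39DCE.
The digit D appears 1 time.

1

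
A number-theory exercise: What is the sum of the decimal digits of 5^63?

170

5^63 = 108420217248550443400745280086994171142578125
Sum of its 45 digits: 170.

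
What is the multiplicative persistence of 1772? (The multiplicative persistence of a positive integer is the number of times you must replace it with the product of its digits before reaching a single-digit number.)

1772 → 98 → 72 → 14 → 4 (4 steps)

4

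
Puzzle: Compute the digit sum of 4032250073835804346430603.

83

4+0+3+2+2+5+0+0+7+3+8+3+5+8+0+4+3+4+6+4+3+0+6+0+3 = 83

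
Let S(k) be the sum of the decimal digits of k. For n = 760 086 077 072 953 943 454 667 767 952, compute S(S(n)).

7

First digit sum: 151.
1+5+1 = 7.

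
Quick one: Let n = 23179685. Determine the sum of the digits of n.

41

2+3+1+7+9+6+8+5 = 41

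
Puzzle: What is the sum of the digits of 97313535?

36

9+7+3+1+3+5+3+5 = 36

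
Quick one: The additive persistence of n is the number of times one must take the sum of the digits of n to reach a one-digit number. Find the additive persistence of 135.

135 → 9 (1 step)

1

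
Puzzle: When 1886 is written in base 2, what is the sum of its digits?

8

1886 in base 2 is 11101011110.
Digit sum: 1+1+1+0+1+0+1+1+1+1+0 = 8.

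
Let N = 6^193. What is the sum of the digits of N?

693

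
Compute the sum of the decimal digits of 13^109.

535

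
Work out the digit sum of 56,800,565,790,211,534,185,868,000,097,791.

136

5+6+8+0+0+5+6+5+7+9+0+2+1+1+5+3+4+1+8+5+8+6+8+0+0+0+0+9+7+7+9+1 = 136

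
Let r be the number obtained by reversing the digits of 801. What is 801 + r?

Reverse of 801 is 108.
801 + 108 = 909

909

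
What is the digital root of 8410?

8+4+1+0 = 13
1+3 = 4
(Equivalently, 8410 mod 9 = 4.)

4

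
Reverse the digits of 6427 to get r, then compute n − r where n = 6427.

Reverse of 6427 is 7246.
6427 − 7246 = -819

-819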